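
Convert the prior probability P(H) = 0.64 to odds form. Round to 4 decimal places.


P(not H) = 1 - 0.64 = 0.36
Odds = 0.64 / 0.36 = 1.7778

1.7778


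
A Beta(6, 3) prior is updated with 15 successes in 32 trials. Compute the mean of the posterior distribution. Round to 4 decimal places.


After update: Beta(21, 20)
Mean = 21 / (21 + 20) = 21 / 41
= 0.5122

0.5122


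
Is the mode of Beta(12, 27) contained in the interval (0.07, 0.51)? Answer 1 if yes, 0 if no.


Mode = (a-1)/(a+b-2) = 11/37 = 0.2973
Interval: (0.07, 0.51)
Contains mode? 1

1


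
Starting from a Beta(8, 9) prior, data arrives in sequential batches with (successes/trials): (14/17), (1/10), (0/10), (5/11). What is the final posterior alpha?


In sequential Bayesian updating, we sum all successes.
Total successes = 20
Final alpha = 8 + 20 = 28

28


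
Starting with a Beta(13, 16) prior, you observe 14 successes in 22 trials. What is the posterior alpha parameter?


For a Beta-Binomial conjugate model:
Posterior alpha = prior alpha + number of successes
= 13 + 14 = 27

27


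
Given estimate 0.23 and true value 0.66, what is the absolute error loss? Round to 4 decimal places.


Absolute error = |estimate - true|
= |-0.43| = 0.43

0.43


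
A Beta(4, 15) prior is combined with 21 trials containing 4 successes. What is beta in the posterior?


In conjugate updating:
beta_posterior = beta_prior + (n - k)
= 15 + (21 - 4)
= 15 + 17 = 32

32


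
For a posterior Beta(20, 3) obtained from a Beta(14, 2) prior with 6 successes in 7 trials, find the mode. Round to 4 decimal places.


Mode = (alpha - 1) / (alpha + beta - 2)
= 19 / 21
= 0.9048

0.9048


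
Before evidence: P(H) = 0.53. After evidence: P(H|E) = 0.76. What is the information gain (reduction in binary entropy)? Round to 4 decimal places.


Prior entropy = 0.9974
Posterior entropy = 0.795
Information gain = 0.9974 - 0.795 = 0.2024

0.2024


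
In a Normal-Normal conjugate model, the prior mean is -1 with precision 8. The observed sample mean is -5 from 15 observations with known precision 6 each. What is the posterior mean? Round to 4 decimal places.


Posterior precision = tau0 + n*tau = 8 + 15*6 = 98
Posterior mean = (tau0*mu0 + n*tau*xbar) / posterior_precision
= (8*-1 + 15*6*-5) / 98
= -458 / 98 = -4.6735

-4.6735


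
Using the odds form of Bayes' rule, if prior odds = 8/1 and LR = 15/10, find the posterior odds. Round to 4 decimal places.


Bayes' rule in odds form: posterior odds = prior odds * LR
= (8 * 15) / (1 * 10)
= 120/10 = 12.0

12.0


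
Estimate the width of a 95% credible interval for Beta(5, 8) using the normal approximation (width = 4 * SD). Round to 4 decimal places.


For Beta(a,b): Var = ab/((a+b)^2(a+b+1))
Var = 0.0169, SD = 0.13
Approximate 95% CI width = 4 * 0.13 = 0.5201

0.5201


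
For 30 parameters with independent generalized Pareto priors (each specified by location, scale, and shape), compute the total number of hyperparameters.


A generalized Pareto prior has 3 hyperparameters per parameter.
Total = 30 * 3 = 90

90


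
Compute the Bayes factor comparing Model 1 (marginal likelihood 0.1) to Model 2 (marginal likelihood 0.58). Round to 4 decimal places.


BF12 = marginal likelihood of M1 / marginal likelihood of M2
= 0.1/0.58
= 0.1724

0.1724


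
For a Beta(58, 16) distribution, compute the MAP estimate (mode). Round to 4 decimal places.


MAP = mode = (a-1)/(a+b-2)
= (58-1)/(58+16-2)
= 57/72 = 0.7917

0.7917


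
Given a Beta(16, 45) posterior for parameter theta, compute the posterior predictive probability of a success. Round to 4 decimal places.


For a Beta-Bernoulli model, the predictive probability is the mean:
P(success) = 16/(16+45) = 16/61 = 0.2623

0.2623


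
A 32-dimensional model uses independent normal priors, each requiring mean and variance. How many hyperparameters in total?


Per parameter: 2 (mean and variance).
Total = 32 * 2 = 64

64


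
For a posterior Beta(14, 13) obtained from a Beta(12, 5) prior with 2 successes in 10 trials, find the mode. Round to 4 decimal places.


Mode = (alpha - 1) / (alpha + beta - 2)
= 13 / 25
= 0.52

0.52


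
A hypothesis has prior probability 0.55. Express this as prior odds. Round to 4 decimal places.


Odds = P(H) / P(not H) = 0.55 / 0.45
= 1.2222

1.2222


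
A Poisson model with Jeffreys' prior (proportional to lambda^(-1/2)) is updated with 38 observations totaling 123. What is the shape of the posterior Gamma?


Posterior = Gamma(0.5 + S, n)
= Gamma(0.5 + 123, 38)
Posterior shape = 0.5 + S = 0.5 + 123 = 123.5

123.5


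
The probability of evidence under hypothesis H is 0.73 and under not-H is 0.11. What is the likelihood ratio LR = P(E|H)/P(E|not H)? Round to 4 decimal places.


LR = 0.73 / 0.11
= 6.6364

6.6364


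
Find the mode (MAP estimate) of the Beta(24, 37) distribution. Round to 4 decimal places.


For Beta(a,b) with a,b > 1:
Mode = (a-1)/(a+b-2) = (24-1)/(61-2)
= 23/59 = 0.3898

0.3898


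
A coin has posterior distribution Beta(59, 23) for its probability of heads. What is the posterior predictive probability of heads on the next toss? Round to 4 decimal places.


Posterior predictive = E[theta] = alpha/(alpha+beta)
= 59/82
= 0.7195

0.7195


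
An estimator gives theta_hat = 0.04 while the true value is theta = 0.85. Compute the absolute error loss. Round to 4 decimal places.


The absolute error loss is |theta_hat - theta|
= |0.04 - 0.85|
= 0.81

0.81


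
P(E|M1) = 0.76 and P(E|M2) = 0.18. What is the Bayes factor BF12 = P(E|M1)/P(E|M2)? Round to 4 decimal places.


Bayes factor BF12 = P(E|M1) / P(E|M2)
= 0.76 / 0.18
= 4.2222

4.2222


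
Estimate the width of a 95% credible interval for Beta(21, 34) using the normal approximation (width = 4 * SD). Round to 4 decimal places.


For Beta(a,b): Var = ab/((a+b)^2(a+b+1))
Var = 0.0042, SD = 0.0649
Approximate 95% CI width = 4 * 0.0649 = 0.2597

0.2597


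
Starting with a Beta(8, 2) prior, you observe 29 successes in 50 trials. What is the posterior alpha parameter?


For a Beta-Binomial conjugate model:
Posterior alpha = prior alpha + number of successes
= 8 + 29 = 37

37


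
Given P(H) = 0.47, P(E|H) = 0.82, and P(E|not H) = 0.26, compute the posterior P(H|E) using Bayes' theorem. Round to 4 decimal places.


By Bayes' theorem: P(H|E) = P(E|H)*P(H) / P(E)
P(E) = P(E|H)*P(H) + P(E|not H)*P(not H)
P(E) = 0.82*0.47 + 0.26*0.53 = 0.5232
P(H|E) = 0.82*0.47 / 0.5232 = 0.7366

0.7366


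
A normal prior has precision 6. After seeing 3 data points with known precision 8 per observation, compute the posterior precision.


In the conjugate normal model, precisions add:
tau_posterior = tau_prior + n * tau_data
= 6 + 3*8 = 30

30


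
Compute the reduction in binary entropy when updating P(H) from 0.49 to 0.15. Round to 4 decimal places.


H_before = -p*log2(p) - (1-p)*log2(1-p) for p=0.49: 0.9997
H_after for p=0.15: 0.6098
Reduction = 0.9997 - 0.6098 = 0.3899

0.3899


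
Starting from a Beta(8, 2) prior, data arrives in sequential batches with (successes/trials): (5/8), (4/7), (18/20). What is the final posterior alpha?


In sequential Bayesian updating, we sum all successes.
Total successes = 27
Final alpha = 8 + 27 = 35

35


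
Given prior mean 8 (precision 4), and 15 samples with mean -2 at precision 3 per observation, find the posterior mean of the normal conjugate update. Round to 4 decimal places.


The posterior mean is a precision-weighted average of prior and data.
Post. prec. = 4 + 45 = 49
Post. mean = (32 + -90)/49 = -58/49 = -1.1837

-1.1837


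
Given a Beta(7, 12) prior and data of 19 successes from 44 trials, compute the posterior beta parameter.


Number of failures = 44 - 19 = 25
Posterior beta = 12 + 25 = 37

37


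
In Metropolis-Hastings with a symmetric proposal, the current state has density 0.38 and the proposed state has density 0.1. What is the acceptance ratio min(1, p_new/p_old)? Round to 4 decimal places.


Ratio = p_new / p_old = 0.1 / 0.38 = 0.2632
Acceptance = min(1, 0.2632) = 0.2632

0.2632


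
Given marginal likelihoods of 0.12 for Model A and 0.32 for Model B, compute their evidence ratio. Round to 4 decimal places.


Ratio = ML(A) / ML(B) = 0.12/0.32
= 0.375

0.375


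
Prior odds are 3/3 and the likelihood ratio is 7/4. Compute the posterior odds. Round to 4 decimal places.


Posterior odds = prior odds * likelihood ratio
= (3/3) * (7/4)
= 21 / 12
= 1.75

1.75


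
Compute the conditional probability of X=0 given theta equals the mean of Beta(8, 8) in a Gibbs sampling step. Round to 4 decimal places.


Mean of Beta(8, 8) = 0.5
P(X=0 | theta=0.5) = 0.5

0.5


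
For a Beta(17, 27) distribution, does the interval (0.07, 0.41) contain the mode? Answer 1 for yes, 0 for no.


Mode of Beta(a,b) = (a-1)/(a+b-2)
= (17-1)/(17+27-2) = 0.381
Check: 0.07 <= 0.381 <= 0.41?
Result: 1

1


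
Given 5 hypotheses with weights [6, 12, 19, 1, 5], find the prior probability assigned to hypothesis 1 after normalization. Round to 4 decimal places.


To normalize, divide each weight by the sum of all weights.
Sum = 43
Prior(H1) = 6/43 = 0.1395

0.1395


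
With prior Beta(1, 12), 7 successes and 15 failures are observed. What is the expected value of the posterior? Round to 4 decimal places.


Posterior = Beta(8, 27)
E[theta] = alpha/(alpha+beta)
= 8/35 = 0.2286

0.2286


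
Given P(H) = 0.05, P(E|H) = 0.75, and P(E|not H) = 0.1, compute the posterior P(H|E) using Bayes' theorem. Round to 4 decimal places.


By Bayes' theorem: P(H|E) = P(E|H)*P(H) / P(E)
P(E) = P(E|H)*P(H) + P(E|not H)*P(not H)
P(E) = 0.75*0.05 + 0.1*0.95 = 0.1325
P(H|E) = 0.75*0.05 / 0.1325 = 0.283

0.283


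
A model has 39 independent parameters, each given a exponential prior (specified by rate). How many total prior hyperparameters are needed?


Each exponential prior needs 1 hyperparameter (rate).
Total = 1 * 39 = 39

39


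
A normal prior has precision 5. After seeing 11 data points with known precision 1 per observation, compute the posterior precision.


In the conjugate normal model, precisions add:
tau_posterior = tau_prior + n * tau_data
= 5 + 11*1 = 16

16


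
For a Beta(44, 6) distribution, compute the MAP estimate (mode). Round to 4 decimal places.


MAP = mode = (a-1)/(a+b-2)
= (44-1)/(44+6-2)
= 43/48 = 0.8958

0.8958


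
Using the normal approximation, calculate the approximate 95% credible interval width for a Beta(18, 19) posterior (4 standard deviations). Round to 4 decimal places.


Var(Beta) = 18*19/(37^2 * 38) = 0.0066
SD = 0.0811
Width ~ 4*SD = 0.3243

0.3243


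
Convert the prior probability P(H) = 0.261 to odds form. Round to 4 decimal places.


P(not H) = 1 - 0.261 = 0.739
Odds = 0.261 / 0.739 = 0.3532

0.3532


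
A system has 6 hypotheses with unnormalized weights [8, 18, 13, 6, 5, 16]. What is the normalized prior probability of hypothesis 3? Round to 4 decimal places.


The normalized prior is the weight divided by the total.
Total weight = 66
P(H3) = 13 / 66 = 0.197

0.197


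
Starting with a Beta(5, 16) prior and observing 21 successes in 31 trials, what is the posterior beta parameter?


Posterior beta = prior beta + failures
Failures = 31 - 21 = 10
beta_post = 16 + 10 = 26

26


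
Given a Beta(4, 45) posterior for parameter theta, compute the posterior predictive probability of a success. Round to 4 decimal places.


For a Beta-Bernoulli model, the predictive probability is the mean:
P(success) = 4/(4+45) = 4/49 = 0.0816

0.0816


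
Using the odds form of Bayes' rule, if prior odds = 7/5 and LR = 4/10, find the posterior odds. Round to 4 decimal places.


Bayes' rule in odds form: posterior odds = prior odds * LR
= (7 * 4) / (5 * 10)
= 28/50 = 0.56

0.56


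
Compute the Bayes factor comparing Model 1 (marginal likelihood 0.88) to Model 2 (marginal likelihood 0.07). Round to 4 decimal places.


BF12 = marginal likelihood of M1 / marginal likelihood of M2
= 0.88/0.07
= 12.5714

12.5714


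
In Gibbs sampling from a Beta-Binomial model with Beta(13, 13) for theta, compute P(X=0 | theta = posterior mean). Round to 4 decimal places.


Posterior mean = alpha/(alpha+beta) = 13/26 = 0.5
P(X=0|theta=mean) = 1 - theta = 0.5

0.5


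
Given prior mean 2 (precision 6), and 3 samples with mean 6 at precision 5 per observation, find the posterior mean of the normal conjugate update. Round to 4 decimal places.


The posterior mean is a precision-weighted average of prior and data.
Post. prec. = 6 + 15 = 21
Post. mean = (12 + 90)/21 = 102/21 = 4.8571

4.8571


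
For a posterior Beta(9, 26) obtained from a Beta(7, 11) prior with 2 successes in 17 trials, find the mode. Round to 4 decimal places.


Mode = (alpha - 1) / (alpha + beta - 2)
= 8 / 33
= 0.2424

0.2424


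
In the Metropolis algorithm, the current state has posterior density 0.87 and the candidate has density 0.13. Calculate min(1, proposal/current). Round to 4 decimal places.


Ratio = 0.13/0.87 = 0.1494
Acceptance probability = min(1, 0.1494)
= 0.1494

0.1494


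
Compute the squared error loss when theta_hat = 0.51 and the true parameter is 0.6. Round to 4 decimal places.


L = (theta_hat - theta_true)^2
= (0.51 - 0.6)^2
= -0.09^2 = 0.0081

0.0081


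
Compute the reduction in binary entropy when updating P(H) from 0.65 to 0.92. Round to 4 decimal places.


H_before = -p*log2(p) - (1-p)*log2(1-p) for p=0.65: 0.9341
H_after for p=0.92: 0.4022
Reduction = 0.9341 - 0.4022 = 0.5319

0.5319


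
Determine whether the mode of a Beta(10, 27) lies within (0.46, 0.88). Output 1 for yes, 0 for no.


First find the mode: (a-1)/(a+b-2) = 0.2571
Is 0.2571 in (0.46, 0.88)? 0

0


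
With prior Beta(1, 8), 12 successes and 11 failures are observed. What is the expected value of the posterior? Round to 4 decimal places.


Posterior = Beta(13, 19)
E[theta] = alpha/(alpha+beta)
= 13/32 = 0.4062

0.4062


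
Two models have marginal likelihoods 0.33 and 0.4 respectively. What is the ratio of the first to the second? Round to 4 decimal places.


Evidence ratio = 0.33 / 0.4
= 0.825

0.825


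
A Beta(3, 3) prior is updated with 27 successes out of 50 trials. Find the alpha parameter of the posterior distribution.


In the Beta-Binomial conjugate update:
alpha_post = alpha_prior + successes
= 3 + 27
= 30

30


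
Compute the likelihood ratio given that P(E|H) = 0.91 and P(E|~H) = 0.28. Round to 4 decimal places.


LR = P(E|H) / P(E|~H)
= 0.91 / 0.28 = 3.25

3.25


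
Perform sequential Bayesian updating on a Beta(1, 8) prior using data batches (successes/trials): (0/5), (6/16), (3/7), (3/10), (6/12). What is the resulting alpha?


Accumulate successes: 18
Posterior alpha = prior alpha + sum of successes
= 1 + 18 = 19

19


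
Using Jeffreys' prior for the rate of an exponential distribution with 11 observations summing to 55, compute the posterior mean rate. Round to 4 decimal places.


Jeffreys' prior leads to posterior Gamma(11, 55).
Mean = 11/55 = 0.2

0.2


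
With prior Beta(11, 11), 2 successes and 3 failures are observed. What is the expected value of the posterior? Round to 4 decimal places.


Posterior = Beta(13, 14)
E[theta] = alpha/(alpha+beta)
= 13/27 = 0.4815

0.4815


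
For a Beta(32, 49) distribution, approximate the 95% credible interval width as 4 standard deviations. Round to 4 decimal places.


Variance of Beta(a,b) = ab / ((a+b)^2 * (a+b+1))
= 32*49 / ((81)^2 * 82)
= 0.0029
SD = sqrt(0.0029) = 0.054
Width = 4 * SD = 0.2159

0.2159


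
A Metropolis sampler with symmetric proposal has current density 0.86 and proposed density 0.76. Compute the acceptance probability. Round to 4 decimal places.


For symmetric proposals, acceptance = min(1, pi(x*)/pi(x))
= min(1, 0.76/0.86)
= min(1, 0.8837) = 0.8837

0.8837


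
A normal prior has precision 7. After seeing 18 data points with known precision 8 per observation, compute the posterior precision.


In the conjugate normal model, precisions add:
tau_posterior = tau_prior + n * tau_data
= 7 + 18*8 = 151

151


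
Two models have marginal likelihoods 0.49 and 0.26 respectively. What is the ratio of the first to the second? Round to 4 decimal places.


Evidence ratio = 0.49 / 0.26
= 1.8846

1.8846


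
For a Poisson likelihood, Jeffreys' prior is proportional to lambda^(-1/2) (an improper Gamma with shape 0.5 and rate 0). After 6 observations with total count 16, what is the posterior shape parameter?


Jeffreys' prior for Poisson is proportional to lambda^(-1/2).
Posterior is Gamma(0.5 + S, 0 + n) = Gamma(0.5 + 16, 6).
Posterior shape = 0.5 + S = 0.5 + 16 = 16.5

16.5


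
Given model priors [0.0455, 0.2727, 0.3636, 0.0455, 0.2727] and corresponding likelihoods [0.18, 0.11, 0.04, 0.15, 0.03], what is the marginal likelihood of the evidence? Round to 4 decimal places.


P(E) = sum_i P(M_i) P(E|M_i)
= 0.0082 + 0.03 + 0.0145 + 0.0068 + 0.0082
= 0.0677

0.0677


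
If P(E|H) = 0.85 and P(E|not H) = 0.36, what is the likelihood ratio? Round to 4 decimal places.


Likelihood ratio = P(E|H) / P(E|not H)
= 0.85 / 0.36
= 2.3611

2.3611


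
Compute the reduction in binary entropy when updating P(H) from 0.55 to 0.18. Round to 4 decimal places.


H_before = -p*log2(p) - (1-p)*log2(1-p) for p=0.55: 0.9928
H_after for p=0.18: 0.6801
Reduction = 0.9928 - 0.6801 = 0.3127

0.3127


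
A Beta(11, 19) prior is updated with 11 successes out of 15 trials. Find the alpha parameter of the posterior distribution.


In the Beta-Binomial conjugate update:
alpha_post = alpha_prior + successes
= 11 + 11
= 22

22


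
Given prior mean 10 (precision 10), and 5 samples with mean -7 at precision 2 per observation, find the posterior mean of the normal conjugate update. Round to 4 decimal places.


The posterior mean is a precision-weighted average of prior and data.
Post. prec. = 10 + 10 = 20
Post. mean = (100 + -70)/20 = 30/20 = 1.5

1.5


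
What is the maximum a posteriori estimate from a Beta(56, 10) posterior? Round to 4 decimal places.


The MAP estimate equals the mode of the distribution.
Mode of Beta(a,b) = (a-1)/(a+b-2)
= 55/64
= 0.8594

0.8594


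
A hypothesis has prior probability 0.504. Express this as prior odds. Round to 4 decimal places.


Odds = P(H) / P(not H) = 0.504 / 0.496
= 1.0161

1.0161


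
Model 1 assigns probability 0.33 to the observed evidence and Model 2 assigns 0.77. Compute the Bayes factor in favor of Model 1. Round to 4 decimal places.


BF = P(data|M1) / P(data|M2)
= 0.33 / 0.77 = 0.4286

0.4286


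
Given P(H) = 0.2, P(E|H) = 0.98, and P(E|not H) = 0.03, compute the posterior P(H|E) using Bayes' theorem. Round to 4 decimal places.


By Bayes' theorem: P(H|E) = P(E|H)*P(H) / P(E)
P(E) = P(E|H)*P(H) + P(E|not H)*P(not H)
P(E) = 0.98*0.2 + 0.03*0.8 = 0.22
P(H|E) = 0.98*0.2 / 0.22 = 0.8909

0.8909


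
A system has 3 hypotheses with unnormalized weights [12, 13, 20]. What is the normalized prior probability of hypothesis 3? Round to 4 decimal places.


The normalized prior is the weight divided by the total.
Total weight = 45
P(H3) = 20 / 45 = 0.4444

0.4444


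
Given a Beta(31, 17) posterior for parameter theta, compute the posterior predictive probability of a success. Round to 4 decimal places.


For a Beta-Bernoulli model, the predictive probability is the mean:
P(success) = 31/(31+17) = 31/48 = 0.6458

0.6458


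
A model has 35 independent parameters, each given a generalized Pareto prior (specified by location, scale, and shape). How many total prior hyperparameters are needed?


Each generalized Pareto prior needs 3 hyperparameters (location, scale, and shape).
Total = 3 * 35 = 105

105


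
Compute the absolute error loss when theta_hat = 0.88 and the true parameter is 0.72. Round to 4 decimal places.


L = |theta_hat - theta_true|
= |0.88 - 0.72| = 0.16

0.16


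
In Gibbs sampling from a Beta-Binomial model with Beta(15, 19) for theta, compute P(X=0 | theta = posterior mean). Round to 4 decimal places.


Posterior mean = alpha/(alpha+beta) = 15/34 = 0.4412
P(X=0|theta=mean) = 1 - theta = 0.5588

0.5588


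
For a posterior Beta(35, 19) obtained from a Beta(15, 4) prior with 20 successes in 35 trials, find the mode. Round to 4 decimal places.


Mode = (alpha - 1) / (alpha + beta - 2)
= 34 / 52
= 0.6538

0.6538


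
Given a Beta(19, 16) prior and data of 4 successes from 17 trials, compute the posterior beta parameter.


Number of failures = 17 - 4 = 13
Posterior beta = 16 + 13 = 29

29


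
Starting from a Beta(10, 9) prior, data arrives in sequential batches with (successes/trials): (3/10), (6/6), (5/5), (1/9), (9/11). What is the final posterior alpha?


In sequential Bayesian updating, we sum all successes.
Total successes = 24
Final alpha = 10 + 24 = 34

34


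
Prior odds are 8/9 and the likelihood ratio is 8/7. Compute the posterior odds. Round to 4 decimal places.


Posterior odds = prior odds * likelihood ratio
= (8/9) * (8/7)
= 64 / 63
= 1.0159

1.0159


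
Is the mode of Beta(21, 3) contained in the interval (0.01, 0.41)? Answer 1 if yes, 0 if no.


Mode = (a-1)/(a+b-2) = 20/22 = 0.9091
Interval: (0.01, 0.41)
Contains mode? 0

0


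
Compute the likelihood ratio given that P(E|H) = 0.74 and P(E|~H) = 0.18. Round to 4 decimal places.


LR = P(E|H) / P(E|~H)
= 0.74 / 0.18 = 4.1111

4.1111


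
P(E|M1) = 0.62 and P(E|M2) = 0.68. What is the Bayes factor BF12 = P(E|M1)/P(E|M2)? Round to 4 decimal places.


Bayes factor BF12 = P(E|M1) / P(E|M2)
= 0.62 / 0.68
= 0.9118

0.9118


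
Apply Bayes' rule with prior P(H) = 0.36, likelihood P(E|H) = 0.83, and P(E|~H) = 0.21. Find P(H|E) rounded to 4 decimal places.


Step 1: Compute marginal P(E) = P(E|H)P(H) + P(E|~H)P(~H)
= 0.83*0.36 + 0.21*0.64 = 0.4332
Step 2: P(H|E) = P(E|H)P(H)/P(E) = 0.2988/0.4332
= 0.6898

0.6898


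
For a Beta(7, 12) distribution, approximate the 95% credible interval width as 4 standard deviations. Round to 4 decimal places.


Variance of Beta(a,b) = ab / ((a+b)^2 * (a+b+1))
= 7*12 / ((19)^2 * 20)
= 0.0116
SD = sqrt(0.0116) = 0.1079
Width = 4 * SD = 0.4315

0.4315


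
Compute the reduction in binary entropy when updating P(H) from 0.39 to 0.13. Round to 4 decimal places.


H_before = -p*log2(p) - (1-p)*log2(1-p) for p=0.39: 0.9648
H_after for p=0.13: 0.5574
Reduction = 0.9648 - 0.5574 = 0.4074

0.4074


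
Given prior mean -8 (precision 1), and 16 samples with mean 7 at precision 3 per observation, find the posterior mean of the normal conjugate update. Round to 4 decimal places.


The posterior mean is a precision-weighted average of prior and data.
Post. prec. = 1 + 48 = 49
Post. mean = (-8 + 336)/49 = 328/49 = 6.6939

6.6939


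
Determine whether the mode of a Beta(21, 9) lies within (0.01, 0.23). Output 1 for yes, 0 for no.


First find the mode: (a-1)/(a+b-2) = 0.7143
Is 0.7143 in (0.01, 0.23)? 0

0


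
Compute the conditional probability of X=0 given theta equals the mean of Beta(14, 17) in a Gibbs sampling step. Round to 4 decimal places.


Mean of Beta(14, 17) = 0.4516
P(X=0 | theta=0.4516) = 0.5484

0.5484


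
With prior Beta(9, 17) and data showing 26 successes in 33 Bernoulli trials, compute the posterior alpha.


Conjugate update: alpha_posterior = alpha_prior + k
= 9 + 26 = 35

35


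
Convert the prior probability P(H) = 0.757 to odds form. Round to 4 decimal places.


P(not H) = 1 - 0.757 = 0.243
Odds = 0.757 / 0.243 = 3.1152

3.1152


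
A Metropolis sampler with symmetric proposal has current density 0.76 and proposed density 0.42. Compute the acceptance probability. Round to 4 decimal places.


For symmetric proposals, acceptance = min(1, pi(x*)/pi(x))
= min(1, 0.42/0.76)
= min(1, 0.5526) = 0.5526

0.5526


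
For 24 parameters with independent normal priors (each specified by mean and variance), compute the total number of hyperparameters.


A normal prior has 2 hyperparameters per parameter.
Total = 24 * 2 = 48

48


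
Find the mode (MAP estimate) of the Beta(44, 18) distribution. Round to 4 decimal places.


For Beta(a,b) with a,b > 1:
Mode = (a-1)/(a+b-2) = (44-1)/(62-2)
= 43/60 = 0.7167

0.7167


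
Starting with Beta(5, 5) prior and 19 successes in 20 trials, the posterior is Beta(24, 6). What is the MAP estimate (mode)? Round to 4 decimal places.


The mode of Beta(a, b) when a > 1 and b > 1 is (a-1)/(a+b-2)
= (24 - 1) / (24 + 6 - 2)
= 23 / 28
= 0.8214

0.8214


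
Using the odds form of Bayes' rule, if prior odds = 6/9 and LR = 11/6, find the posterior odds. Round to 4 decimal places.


Bayes' rule in odds form: posterior odds = prior odds * LR
= (6 * 11) / (9 * 6)
= 66/54 = 1.2222

1.2222


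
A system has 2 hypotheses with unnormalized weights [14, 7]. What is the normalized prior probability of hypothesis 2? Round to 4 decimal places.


The normalized prior is the weight divided by the total.
Total weight = 21
P(H2) = 7 / 21 = 0.3333

0.3333


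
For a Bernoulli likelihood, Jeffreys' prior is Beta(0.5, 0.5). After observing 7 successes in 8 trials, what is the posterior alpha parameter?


Jeffreys' prior for Bernoulli is Beta(0.5, 0.5).
Posterior is Beta(0.5 + k, 0.5 + n - k).
Posterior alpha = 0.5 + k = 0.5 + 7 = 7.5

7.5


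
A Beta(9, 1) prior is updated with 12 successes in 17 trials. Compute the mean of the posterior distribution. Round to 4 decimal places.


After update: Beta(21, 6)
Mean = 21 / (21 + 6) = 21 / 27
= 0.7778

0.7778


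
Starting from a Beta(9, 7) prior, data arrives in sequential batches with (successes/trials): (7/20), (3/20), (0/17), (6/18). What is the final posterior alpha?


In sequential Bayesian updating, we sum all successes.
Total successes = 16
Final alpha = 9 + 16 = 25

25


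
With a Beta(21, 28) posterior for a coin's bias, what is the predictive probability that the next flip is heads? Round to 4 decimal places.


The predictive probability equals the posterior mean.
P(next = heads) = alpha / (alpha + beta)
= 21 / 49 = 0.4286

0.4286


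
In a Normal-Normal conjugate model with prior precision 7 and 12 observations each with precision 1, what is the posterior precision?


Posterior precision = prior precision + n * observation precision
= 7 + 12 * 1
= 7 + 12 = 19

19


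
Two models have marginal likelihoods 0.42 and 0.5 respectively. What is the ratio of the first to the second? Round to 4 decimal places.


Evidence ratio = 0.42 / 0.5
= 0.84

0.84


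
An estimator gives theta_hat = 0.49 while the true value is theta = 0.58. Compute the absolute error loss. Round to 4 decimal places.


The absolute error loss is |theta_hat - theta|
= |0.49 - 0.58|
= 0.09

0.09


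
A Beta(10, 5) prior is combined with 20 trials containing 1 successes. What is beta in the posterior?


In conjugate updating:
beta_posterior = beta_prior + (n - k)
= 5 + (20 - 1)
= 5 + 19 = 24

24


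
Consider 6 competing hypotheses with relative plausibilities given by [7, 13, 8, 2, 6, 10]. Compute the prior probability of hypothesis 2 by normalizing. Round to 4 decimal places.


Sum of weights = 7 + 13 + 8 + 2 + 6 + 10 = 46
Normalized prior for H2 = 13 / 46
= 0.2826

0.2826


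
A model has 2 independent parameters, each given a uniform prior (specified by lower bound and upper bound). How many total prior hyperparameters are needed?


Each uniform prior needs 2 hyperparameters (lower bound and upper bound).
Total = 2 * 2 = 4

4


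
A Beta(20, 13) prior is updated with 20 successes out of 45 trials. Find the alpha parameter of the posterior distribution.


In the Beta-Binomial conjugate update:
alpha_post = alpha_prior + successes
= 20 + 20
= 40

40


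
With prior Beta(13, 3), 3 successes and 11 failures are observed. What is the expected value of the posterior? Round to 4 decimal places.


Posterior = Beta(16, 14)
E[theta] = alpha/(alpha+beta)
= 16/30 = 0.5333

0.5333


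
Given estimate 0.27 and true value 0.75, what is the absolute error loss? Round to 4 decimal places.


Absolute error = |estimate - true|
= |-0.48| = 0.48

0.48


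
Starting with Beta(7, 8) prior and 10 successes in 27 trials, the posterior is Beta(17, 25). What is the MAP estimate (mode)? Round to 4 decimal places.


The mode of Beta(a, b) when a > 1 and b > 1 is (a-1)/(a+b-2)
= (17 - 1) / (17 + 25 - 2)
= 16 / 40
= 0.4

0.4


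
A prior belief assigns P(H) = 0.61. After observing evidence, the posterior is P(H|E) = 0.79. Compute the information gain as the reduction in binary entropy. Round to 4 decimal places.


H(prior) = -0.61*log2(0.61) - 0.39*log2(0.39)
= 0.9648
H(post) = -0.79*log2(0.79) - 0.21*log2(0.21)
= 0.7415
IG = 0.9648 - 0.7415 = 0.2233

0.2233


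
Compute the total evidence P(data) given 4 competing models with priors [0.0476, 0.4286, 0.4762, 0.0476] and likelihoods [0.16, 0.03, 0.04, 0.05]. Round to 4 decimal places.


Marginal likelihood = sum P(model_i) * P(data|model_i)
Model 1: 0.0476 * 0.16 = 0.0076
Model 2: 0.4286 * 0.03 = 0.0129
Model 3: 0.4762 * 0.04 = 0.019
Model 4: 0.0476 * 0.05 = 0.0024
Total = 0.0419

0.0419


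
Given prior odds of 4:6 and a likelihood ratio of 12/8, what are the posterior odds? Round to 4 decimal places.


Posterior odds = prior odds * LR
Prior odds = 4/6 = 0.6667
LR = 12/8 = 1.5
Posterior odds = 0.6667 * 1.5 = 1.0

1.0


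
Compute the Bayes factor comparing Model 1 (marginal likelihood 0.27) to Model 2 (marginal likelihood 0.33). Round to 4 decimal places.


BF12 = marginal likelihood of M1 / marginal likelihood of M2
= 0.27/0.33
= 0.8182

0.8182


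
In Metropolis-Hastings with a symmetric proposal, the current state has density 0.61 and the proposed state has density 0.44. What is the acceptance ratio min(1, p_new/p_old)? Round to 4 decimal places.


Ratio = p_new / p_old = 0.44 / 0.61 = 0.7213
Acceptance = min(1, 0.7213) = 0.7213

0.7213


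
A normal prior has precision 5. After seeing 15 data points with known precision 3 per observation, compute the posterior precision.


In the conjugate normal model, precisions add:
tau_posterior = tau_prior + n * tau_data
= 5 + 15*3 = 50

50


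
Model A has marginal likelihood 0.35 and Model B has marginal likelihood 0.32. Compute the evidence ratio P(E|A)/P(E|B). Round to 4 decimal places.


Evidence ratio = P(E|A) / P(E|B)
= 0.35 / 0.32
= 1.0938

1.0938


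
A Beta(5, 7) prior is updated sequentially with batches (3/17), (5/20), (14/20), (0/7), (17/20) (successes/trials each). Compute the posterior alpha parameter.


Sequential conjugate updating is equivalent to a single batch update.
Total successes across all batches = 39
alpha_posterior = alpha_prior + total_successes = 5 + 39
= 44

44


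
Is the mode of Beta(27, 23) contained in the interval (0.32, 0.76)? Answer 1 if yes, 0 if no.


Mode = (a-1)/(a+b-2) = 26/48 = 0.5417
Interval: (0.32, 0.76)
Contains mode? 1

1


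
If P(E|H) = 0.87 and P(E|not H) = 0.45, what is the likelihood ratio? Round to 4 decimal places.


Likelihood ratio = P(E|H) / P(E|not H)
= 0.87 / 0.45
= 1.9333

1.9333


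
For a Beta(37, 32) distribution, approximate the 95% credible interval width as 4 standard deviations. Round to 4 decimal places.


Variance of Beta(a,b) = ab / ((a+b)^2 * (a+b+1))
= 37*32 / ((69)^2 * 70)
= 0.0036
SD = sqrt(0.0036) = 0.0596
Width = 4 * SD = 0.2384

0.2384


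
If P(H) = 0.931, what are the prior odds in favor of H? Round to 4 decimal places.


Prior odds = P(H) / (1 - P(H))
= 0.931 / 0.069
= 13.4928

13.4928


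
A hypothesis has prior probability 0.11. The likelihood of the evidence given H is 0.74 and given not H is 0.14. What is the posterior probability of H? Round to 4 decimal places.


Using Bayes' theorem:
P(E) = 0.11 * 0.74 + 0.89 * 0.14
P(E) = 0.206
P(H|E) = (0.11 * 0.74) / 0.206 = 0.3951

0.3951


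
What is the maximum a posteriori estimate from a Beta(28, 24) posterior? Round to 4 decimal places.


The MAP estimate equals the mode of the distribution.
Mode of Beta(a,b) = (a-1)/(a+b-2)
= 27/50
= 0.54

0.54


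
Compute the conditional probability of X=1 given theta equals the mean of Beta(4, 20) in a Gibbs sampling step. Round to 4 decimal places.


Mean of Beta(4, 20) = 0.1667
P(X=1 | theta=0.1667) = 0.1667

0.1667


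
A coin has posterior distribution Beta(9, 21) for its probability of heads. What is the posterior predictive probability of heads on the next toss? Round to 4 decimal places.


Posterior predictive = E[theta] = alpha/(alpha+beta)
= 9/30
= 0.3

0.3


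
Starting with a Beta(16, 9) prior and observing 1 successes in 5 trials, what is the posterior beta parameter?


Posterior beta = prior beta + failures
Failures = 5 - 1 = 4
beta_post = 9 + 4 = 13

13


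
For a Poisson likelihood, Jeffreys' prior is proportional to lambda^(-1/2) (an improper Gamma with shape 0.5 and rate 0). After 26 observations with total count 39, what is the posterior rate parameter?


Jeffreys' prior for Poisson is proportional to lambda^(-1/2).
Posterior is Gamma(0.5 + S, 0 + n) = Gamma(0.5 + 39, 26).
Posterior rate = 0 + n = 26

26.0


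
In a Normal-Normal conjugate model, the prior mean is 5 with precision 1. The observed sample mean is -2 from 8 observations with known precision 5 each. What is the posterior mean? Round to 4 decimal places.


Posterior precision = tau0 + n*tau = 1 + 8*5 = 41
Posterior mean = (tau0*mu0 + n*tau*xbar) / posterior_precision
= (1*5 + 8*5*-2) / 41
= -75 / 41 = -1.8293

-1.8293


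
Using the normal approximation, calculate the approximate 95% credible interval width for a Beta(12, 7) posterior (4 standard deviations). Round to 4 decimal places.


Var(Beta) = 12*7/(19^2 * 20) = 0.0116
SD = 0.1079
Width ~ 4*SD = 0.4315

0.4315


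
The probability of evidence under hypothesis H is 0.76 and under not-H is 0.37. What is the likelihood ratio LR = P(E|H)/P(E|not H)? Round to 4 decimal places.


LR = 0.76 / 0.37
= 2.0541

2.0541


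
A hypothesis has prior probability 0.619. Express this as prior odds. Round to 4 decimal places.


Odds = P(H) / P(not H) = 0.619 / 0.381
= 1.6247

1.6247


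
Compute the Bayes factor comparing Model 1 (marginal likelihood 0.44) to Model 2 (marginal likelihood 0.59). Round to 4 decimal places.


BF12 = marginal likelihood of M1 / marginal likelihood of M2
= 0.44/0.59
= 0.7458

0.7458


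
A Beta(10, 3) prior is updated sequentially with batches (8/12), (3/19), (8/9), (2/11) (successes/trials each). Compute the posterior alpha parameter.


Sequential conjugate updating is equivalent to a single batch update.
Total successes across all batches = 21
alpha_posterior = alpha_prior + total_successes = 10 + 21
= 31

31


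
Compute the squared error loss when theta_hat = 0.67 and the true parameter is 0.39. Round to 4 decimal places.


L = (theta_hat - theta_true)^2
= (0.67 - 0.39)^2
= 0.28^2 = 0.0784

0.0784


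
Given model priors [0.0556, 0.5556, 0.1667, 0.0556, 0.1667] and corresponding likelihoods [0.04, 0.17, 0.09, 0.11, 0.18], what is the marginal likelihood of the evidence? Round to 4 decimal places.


P(E) = sum_i P(M_i) P(E|M_i)
= 0.0022 + 0.0945 + 0.015 + 0.0061 + 0.03
= 0.1478

0.1478


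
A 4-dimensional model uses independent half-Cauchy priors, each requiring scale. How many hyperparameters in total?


Per parameter: 1 (scale).
Total = 4 * 1 = 4

4


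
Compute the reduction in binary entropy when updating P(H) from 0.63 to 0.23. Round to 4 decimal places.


H_before = -p*log2(p) - (1-p)*log2(1-p) for p=0.63: 0.9507
H_after for p=0.23: 0.778
Reduction = 0.9507 - 0.778 = 0.1727

0.1727


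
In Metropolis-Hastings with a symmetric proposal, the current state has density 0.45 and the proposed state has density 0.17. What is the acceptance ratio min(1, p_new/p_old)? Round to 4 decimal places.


Ratio = p_new / p_old = 0.17 / 0.45 = 0.3778
Acceptance = min(1, 0.3778) = 0.3778

0.3778


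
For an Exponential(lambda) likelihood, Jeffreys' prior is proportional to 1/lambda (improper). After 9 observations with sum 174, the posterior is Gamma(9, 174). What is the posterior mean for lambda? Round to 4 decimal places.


Posterior = Gamma(n, sum_x) = Gamma(9, 174)
Posterior mean = shape/rate = 9/174
= 0.0517

0.0517


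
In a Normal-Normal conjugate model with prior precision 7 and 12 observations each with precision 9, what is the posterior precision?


Posterior precision = prior precision + n * observation precision
= 7 + 12 * 9
= 7 + 108 = 115

115


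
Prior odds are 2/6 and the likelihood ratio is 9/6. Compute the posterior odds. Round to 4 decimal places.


Posterior odds = prior odds * likelihood ratio
= (2/6) * (9/6)
= 18 / 36
= 0.5

0.5


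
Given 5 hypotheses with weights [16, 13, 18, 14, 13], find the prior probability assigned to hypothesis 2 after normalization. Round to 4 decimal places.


To normalize, divide each weight by the sum of all weights.
Sum = 74
Prior(H2) = 13/74 = 0.1757

0.1757


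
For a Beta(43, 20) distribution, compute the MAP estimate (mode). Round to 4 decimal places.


MAP = mode = (a-1)/(a+b-2)
= (43-1)/(43+20-2)
= 42/61 = 0.6885

0.6885


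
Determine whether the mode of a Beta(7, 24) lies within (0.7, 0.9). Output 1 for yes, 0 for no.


First find the mode: (a-1)/(a+b-2) = 0.2069
Is 0.2069 in (0.7, 0.9)? 0

0


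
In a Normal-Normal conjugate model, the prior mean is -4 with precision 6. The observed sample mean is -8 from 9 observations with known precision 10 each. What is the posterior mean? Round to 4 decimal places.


Posterior precision = tau0 + n*tau = 6 + 9*10 = 96
Posterior mean = (tau0*mu0 + n*tau*xbar) / posterior_precision
= (6*-4 + 9*10*-8) / 96
= -744 / 96 = -7.75

-7.75


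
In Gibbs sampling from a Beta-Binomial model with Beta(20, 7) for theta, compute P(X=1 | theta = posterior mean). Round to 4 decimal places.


Posterior mean = alpha/(alpha+beta) = 20/27 = 0.7407
P(X=1|theta=mean) = theta = 0.7407

0.7407


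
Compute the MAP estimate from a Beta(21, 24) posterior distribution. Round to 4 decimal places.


MAP = mode of Beta distribution
= (alpha - 1)/(alpha + beta - 2)
= (21-1)/(21+24-2)
= 20/43 = 0.4651

0.4651


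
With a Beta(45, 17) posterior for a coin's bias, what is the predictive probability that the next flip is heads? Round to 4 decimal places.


The predictive probability equals the posterior mean.
P(next = heads) = alpha / (alpha + beta)
= 45 / 62 = 0.7258

0.7258


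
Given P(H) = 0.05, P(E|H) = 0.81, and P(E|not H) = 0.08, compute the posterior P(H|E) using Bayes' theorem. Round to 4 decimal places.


By Bayes' theorem: P(H|E) = P(E|H)*P(H) / P(E)
P(E) = P(E|H)*P(H) + P(E|not H)*P(not H)
P(E) = 0.81*0.05 + 0.08*0.95 = 0.1165
P(H|E) = 0.81*0.05 / 0.1165 = 0.3476

0.3476


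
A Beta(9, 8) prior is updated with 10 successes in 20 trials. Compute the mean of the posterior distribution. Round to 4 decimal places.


After update: Beta(19, 18)
Mean = 19 / (19 + 18) = 19 / 37
= 0.5135

0.5135


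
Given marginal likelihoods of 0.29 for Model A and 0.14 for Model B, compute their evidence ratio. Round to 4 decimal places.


Ratio = ML(A) / ML(B) = 0.29/0.14
= 2.0714

2.0714


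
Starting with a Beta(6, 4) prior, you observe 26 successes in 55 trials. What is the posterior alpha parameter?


For a Beta-Binomial conjugate model:
Posterior alpha = prior alpha + number of successes
= 6 + 26 = 32

32


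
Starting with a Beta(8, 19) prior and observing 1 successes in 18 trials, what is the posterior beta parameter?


Posterior beta = prior beta + failures
Failures = 18 - 1 = 17
beta_post = 19 + 17 = 36

36
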